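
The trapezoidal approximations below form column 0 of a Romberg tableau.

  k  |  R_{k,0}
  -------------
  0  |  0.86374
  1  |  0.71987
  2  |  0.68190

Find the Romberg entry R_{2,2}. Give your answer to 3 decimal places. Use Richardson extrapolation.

Richardson extrapolation on the trapezoidal column (denominator 4−1=3):
R_{1,1} = (4·0.71987 − 0.86374) / 3 = 0.67191
R_{2,1} = (4·0.68190 − 0.71987) / 3 = 0.66924
R_{2,2} = (16·0.66924 − 0.67191) / 15 = 0.66906

0.669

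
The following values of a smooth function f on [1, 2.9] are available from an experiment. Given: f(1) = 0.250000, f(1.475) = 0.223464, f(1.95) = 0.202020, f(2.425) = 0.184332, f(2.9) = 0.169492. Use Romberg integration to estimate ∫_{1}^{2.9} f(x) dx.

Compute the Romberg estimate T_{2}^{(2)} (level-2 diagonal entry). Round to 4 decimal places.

T_{0}^{(0)} (trapezoid, 1 panel, h=1.9000): 0.398517
T_{1}^{(0)} (trapezoid, 2 panels, h=0.9500): 0.391178
T_{2}^{(0)} (trapezoid, 4 panels, h=0.4750): 0.389292
T_{1}^{(1)} = 0.391178 + (0.391178 − 0.398517)/3 = 0.388732
T_{2}^{(1)} = 0.389292 + (0.389292 − 0.391178)/3 = 0.388663
T_{2}^{(2)} = 0.388663 + (0.388663 − 0.388732)/15 = 0.388658

0.3887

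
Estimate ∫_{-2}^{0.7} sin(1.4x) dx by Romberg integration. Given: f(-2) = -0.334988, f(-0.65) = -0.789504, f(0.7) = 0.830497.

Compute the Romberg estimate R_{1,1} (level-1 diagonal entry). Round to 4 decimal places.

R_{0,0} (trapezoid, 1 panel, h=2.7000): 0.668937
R_{1,0} (trapezoid, 2 panels, h=1.3500): -0.731362
R_{1,1} = -0.731362 + (-0.731362 − 0.668937)/3 = -1.198128

-1.1981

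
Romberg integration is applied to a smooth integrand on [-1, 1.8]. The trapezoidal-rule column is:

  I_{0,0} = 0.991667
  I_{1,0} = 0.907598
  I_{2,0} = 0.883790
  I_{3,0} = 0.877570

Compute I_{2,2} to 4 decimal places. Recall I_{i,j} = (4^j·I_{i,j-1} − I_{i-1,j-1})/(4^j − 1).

I_{1,1} = (4·0.907598 − 0.991667) / 3 = 0.879575
I_{2,1} = (4·0.883790 − 0.907598) / 3 = 0.875854
I_{2,2} = 0.875854 + (0.875854 − 0.879575)/15 = 0.875606

0.8756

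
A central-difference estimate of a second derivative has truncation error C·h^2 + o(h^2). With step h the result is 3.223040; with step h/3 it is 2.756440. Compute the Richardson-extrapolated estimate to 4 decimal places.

2.6981

The leading error scales as h^2; refining by a factor of 3 reduces it by 3^2 = 9.
Extrapolated value = (9·A(h/3) − A(h)) / (9 − 1)
= (9·2.756440 − 3.223040) / 8
= 21.584920 / 8 = 2.698115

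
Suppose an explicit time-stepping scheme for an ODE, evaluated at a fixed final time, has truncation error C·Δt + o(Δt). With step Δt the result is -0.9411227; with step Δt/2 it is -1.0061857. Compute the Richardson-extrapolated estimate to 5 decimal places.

-1.07125

Extrapolated value = (2·A(Δt/2) − A(Δt)) / (2 − 1)
= (2·(-1.0061857) − (-0.9411227)) / 1
= -1.0712487 / 1 = -1.0712487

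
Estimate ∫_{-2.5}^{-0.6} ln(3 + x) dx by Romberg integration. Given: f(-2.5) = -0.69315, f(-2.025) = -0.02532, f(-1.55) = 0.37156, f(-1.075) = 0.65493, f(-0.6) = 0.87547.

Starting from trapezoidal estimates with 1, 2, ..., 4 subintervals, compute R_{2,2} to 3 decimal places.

0.546

R_{0,0} (trapezoid, 1 panel, h=1.9000): 0.17320
R_{1,0} (trapezoid, 2 panels, h=0.9500): 0.43958
R_{2,0} (trapezoid, 4 panels, h=0.4750): 0.51886
R_{1,1} = 0.43958 + (0.43958 − 0.17320)/3 = 0.52837
R_{2,1} = 0.51886 + (0.51886 − 0.43958)/3 = 0.54529
R_{2,2} = 0.54529 + (0.54529 − 0.52837)/15 = 0.54642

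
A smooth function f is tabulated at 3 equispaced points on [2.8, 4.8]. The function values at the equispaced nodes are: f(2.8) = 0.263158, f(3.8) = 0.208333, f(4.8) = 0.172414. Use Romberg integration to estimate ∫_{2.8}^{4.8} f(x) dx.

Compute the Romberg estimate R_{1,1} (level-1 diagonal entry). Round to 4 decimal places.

R_{0,0} (trapezoid, 1 panel, h=2.0000): 0.435572
R_{1,0} (trapezoid, 2 panels, h=1.0000): 0.426119
R_{1,1} = 0.426119 + (0.426119 − 0.435572)/3 = 0.422968

0.4230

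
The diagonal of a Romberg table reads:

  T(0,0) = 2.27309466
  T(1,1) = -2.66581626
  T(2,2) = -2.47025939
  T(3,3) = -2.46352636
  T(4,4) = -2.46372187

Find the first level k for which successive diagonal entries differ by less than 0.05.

k = 3

|T(1,1) − T(0,0)| = 4.93891092 ≥ 0.05
|T(2,2) − T(1,1)| = 0.19555687 ≥ 0.05
|T(3,3) − T(2,2)| = 0.00673303 < 0.05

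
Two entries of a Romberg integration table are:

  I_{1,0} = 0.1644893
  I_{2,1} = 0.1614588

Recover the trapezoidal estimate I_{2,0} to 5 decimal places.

From I_{2,1} = (4·I_{2,0} − I_{1,0})/3, solve for I_{2,0}:
4·I_{2,0} = 3·0.1614588 + 0.1644893 = 0.6488657
I_{2,0} = 0.1622164

0.16222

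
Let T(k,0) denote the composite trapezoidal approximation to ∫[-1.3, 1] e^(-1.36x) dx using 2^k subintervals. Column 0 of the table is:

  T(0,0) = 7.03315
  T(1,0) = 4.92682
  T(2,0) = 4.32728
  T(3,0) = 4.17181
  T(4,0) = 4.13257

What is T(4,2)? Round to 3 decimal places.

4.119

T(3,1) = (4·4.17181 − 4.32728) / 3 = 4.11999
T(4,1) = 4.13257 + (4.13257 − 4.17181)/3 = 4.11949
T(4,2) = (16·4.11949 − 4.11999) / 15 = 4.11946
(Column j=1 coincides with Simpson's rule on the same nodes.)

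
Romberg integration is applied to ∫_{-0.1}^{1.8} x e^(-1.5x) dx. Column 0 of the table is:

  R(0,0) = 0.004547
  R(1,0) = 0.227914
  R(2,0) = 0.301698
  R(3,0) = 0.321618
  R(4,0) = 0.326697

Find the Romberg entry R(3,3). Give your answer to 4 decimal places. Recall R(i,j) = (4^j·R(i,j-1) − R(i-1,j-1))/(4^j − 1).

Richardson extrapolation on the trapezoidal column (denominator 4−1=3):
R(1,1) = (4·0.227914 − 0.004547) / 3 = 0.302370
R(2,1) = (4·0.301698 − 0.227914) / 3 = 0.326293
R(3,1) = 0.321618 + (0.321618 − 0.301698)/3 = 0.328258
R(2,2) = (16·0.326293 − 0.302370) / 15 = 0.327888
R(3,2) = 0.328258 + (0.328258 − 0.326293)/15 = 0.328389
R(3,3) = 0.328389 + (0.328389 − 0.327888)/63 = 0.328397
(Column j=1 coincides with Simpson's rule on the same nodes.)

0.3284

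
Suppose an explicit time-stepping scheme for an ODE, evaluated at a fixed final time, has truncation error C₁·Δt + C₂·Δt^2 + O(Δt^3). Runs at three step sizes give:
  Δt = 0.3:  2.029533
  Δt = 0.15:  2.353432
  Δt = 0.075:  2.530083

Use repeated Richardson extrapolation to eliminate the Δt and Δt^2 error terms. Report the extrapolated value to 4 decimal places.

First eliminate the Δt term (factor 2^1 = 2):
  B₁ = (2·2.353432 − 2.029533)/1 = 2.677331
  B₂ = (2·2.530083 − 2.353432)/1 = 2.706734
Then eliminate the Δt^2 term (factor 2^2 = 4):
  (4·2.706734 − 2.677331)/3 = 2.716535

2.7165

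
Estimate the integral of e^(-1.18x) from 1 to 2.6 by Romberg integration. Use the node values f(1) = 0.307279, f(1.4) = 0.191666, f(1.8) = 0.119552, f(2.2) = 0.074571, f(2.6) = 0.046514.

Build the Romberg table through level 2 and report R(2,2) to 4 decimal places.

0.2210

R(0,0) (trapezoid, 1 panel, h=1.6000): 0.283034
R(1,0) (trapezoid, 2 panels, h=0.8000): 0.237159
R(2,0) (trapezoid, 4 panels, h=0.4000): 0.225074
R(1,1) = 0.237159 + (0.237159 − 0.283034)/3 = 0.221867
R(2,1) = 0.225074 + (0.225074 − 0.237159)/3 = 0.221046
R(2,2) = 0.221046 + (0.221046 − 0.221867)/15 = 0.220991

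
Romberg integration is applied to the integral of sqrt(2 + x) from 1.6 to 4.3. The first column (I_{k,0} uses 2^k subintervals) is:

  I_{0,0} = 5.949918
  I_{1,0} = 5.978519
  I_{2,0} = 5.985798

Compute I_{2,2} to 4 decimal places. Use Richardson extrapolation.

Richardson extrapolation on the trapezoidal column (denominator 4−1=3):
I_{1,1} = 5.978519 + (5.978519 − 5.949918)/3 = 5.988053
I_{2,1} = 5.985798 + (5.985798 − 5.978519)/3 = 5.988224
I_{2,2} = (16·5.988224 − 5.988053) / 15 = 5.988235

5.9882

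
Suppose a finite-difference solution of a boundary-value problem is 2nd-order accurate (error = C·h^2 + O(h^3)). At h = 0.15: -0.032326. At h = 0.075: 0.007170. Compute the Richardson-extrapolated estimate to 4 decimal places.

0.0203

The leading error scales as h^2; refining by a factor of 2 reduces it by 2^2 = 4.
Extrapolated value = (4·A(h/2) − A(h)) / (4 − 1)
= (4·0.007170 − (-0.032326)) / 3
= 0.061006 / 3 = 0.020335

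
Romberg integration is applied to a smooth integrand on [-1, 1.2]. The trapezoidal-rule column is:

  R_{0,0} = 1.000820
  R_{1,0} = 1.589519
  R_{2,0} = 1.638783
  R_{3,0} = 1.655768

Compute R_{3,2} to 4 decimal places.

1.6618

R_{2,1} = (4·1.638783 − 1.589519) / 3 = 1.655204
R_{3,1} = 1.655768 + (1.655768 − 1.638783)/3 = 1.661430
R_{3,2} = 1.661430 + (1.661430 − 1.655204)/15 = 1.661845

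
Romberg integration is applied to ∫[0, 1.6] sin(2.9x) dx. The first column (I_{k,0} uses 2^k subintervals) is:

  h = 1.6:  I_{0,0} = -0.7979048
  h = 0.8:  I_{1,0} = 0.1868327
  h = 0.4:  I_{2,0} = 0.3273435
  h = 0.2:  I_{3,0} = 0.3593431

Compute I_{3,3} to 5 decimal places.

Richardson extrapolation on the trapezoidal column (denominator 4−1=3):
I_{1,1} = 0.1868327 + (0.1868327 − (-0.7979048))/3 = 0.5150785
I_{2,1} = (4·0.3273435 − 0.1868327) / 3 = 0.3741804
I_{3,1} = (4·0.3593431 − 0.3273435) / 3 = 0.3700096
I_{2,2} = (16·0.3741804 − 0.5150785) / 15 = 0.3647872
I_{3,2} = (16·0.3700096 − 0.3741804) / 15 = 0.3697315
I_{3,3} = 0.3697315 + (0.3697315 − 0.3647872)/63 = 0.3698100

0.36981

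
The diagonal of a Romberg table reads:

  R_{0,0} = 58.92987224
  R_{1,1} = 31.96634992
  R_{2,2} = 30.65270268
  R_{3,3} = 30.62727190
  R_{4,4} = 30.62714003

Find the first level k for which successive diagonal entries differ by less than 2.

k = 2

|R_{1,1} − R_{0,0}| = 26.96352232 ≥ 2
|R_{2,2} − R_{1,1}| = 1.31364724 < 2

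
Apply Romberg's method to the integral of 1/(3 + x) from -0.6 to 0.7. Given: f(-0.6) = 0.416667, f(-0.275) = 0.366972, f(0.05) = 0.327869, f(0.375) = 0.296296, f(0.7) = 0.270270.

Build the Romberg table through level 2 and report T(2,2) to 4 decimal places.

0.4329

T(0,0) (trapezoid, 1 panel, h=1.3000): 0.446509
T(1,0) (trapezoid, 2 panels, h=0.6500): 0.436369
T(2,0) (trapezoid, 4 panels, h=0.3250): 0.433747
T(1,1) = 0.436369 + (0.436369 − 0.446509)/3 = 0.432989
T(2,1) = 0.433747 + (0.433747 − 0.436369)/3 = 0.432873
T(2,2) = 0.432873 + (0.432873 − 0.432989)/15 = 0.432865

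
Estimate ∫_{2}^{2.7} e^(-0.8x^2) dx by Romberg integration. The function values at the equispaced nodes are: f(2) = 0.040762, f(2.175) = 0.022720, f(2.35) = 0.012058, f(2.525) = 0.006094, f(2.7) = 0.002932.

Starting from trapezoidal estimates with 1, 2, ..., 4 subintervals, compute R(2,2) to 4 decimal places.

R(0,0) (trapezoid, 1 panel, h=0.7000): 0.015293
R(1,0) (trapezoid, 2 panels, h=0.3500): 0.011867
R(2,0) (trapezoid, 4 panels, h=0.1750): 0.010976
R(1,1) = 0.011867 + (0.011867 − 0.015293)/3 = 0.010725
R(2,1) = 0.010976 + (0.010976 − 0.011867)/3 = 0.010679
R(2,2) = 0.010679 + (0.010679 − 0.010725)/15 = 0.010676

0.0107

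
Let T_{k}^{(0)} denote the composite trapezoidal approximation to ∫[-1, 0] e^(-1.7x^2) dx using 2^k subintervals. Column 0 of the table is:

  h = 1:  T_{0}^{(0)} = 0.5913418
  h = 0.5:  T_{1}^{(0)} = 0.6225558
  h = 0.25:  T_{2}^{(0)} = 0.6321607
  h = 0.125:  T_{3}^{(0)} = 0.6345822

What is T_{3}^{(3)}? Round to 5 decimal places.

0.63539

Richardson extrapolation on the trapezoidal column (denominator 4−1=3):
T_{1}^{(1)} = 0.6225558 + (0.6225558 − 0.5913418)/3 = 0.6329605
T_{2}^{(1)} = (4·0.6321607 − 0.6225558) / 3 = 0.6353623
T_{3}^{(1)} = 0.6345822 + (0.6345822 − 0.6321607)/3 = 0.6353894
T_{2}^{(2)} = 0.6353623 + (0.6353623 − 0.6329605)/15 = 0.6355224
T_{3}^{(2)} = (16·0.6353894 − 0.6353623) / 15 = 0.6353912
T_{3}^{(3)} = (64·0.6353912 − 0.6355224) / 63 = 0.6353891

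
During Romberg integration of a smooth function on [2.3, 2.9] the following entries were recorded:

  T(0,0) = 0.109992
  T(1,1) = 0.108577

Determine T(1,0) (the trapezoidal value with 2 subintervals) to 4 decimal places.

0.1089

From T(1,1) = (4·T(1,0) − T(0,0))/3, solve for T(1,0):
4·T(1,0) = 3·0.108577 + 0.109992 = 0.435723
T(1,0) = 0.108931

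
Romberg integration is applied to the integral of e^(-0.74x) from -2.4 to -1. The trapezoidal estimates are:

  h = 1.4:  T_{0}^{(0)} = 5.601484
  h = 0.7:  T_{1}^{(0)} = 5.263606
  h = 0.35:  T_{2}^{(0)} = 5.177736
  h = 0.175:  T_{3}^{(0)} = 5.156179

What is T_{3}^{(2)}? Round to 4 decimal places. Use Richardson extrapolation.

5.1490

Richardson extrapolation on the trapezoidal column (denominator 4−1=3):
T_{2}^{(1)} = 5.177736 + (5.177736 − 5.263606)/3 = 5.149113
T_{3}^{(1)} = (4·5.156179 − 5.177736) / 3 = 5.148993
T_{3}^{(2)} = 5.148993 + (5.148993 − 5.149113)/15 = 5.148985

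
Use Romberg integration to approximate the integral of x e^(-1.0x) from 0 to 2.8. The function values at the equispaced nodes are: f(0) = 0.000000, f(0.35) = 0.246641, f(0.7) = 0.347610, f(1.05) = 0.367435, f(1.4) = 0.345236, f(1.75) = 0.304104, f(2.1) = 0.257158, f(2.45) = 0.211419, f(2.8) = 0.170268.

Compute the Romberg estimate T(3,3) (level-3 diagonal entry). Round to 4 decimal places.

0.7689

T(0,0) (trapezoid, 1 panel, h=2.8000): 0.238375
T(1,0) (trapezoid, 2 panels, h=1.4000): 0.602518
T(2,0) (trapezoid, 4 panels, h=0.7000): 0.724597
T(3,0) (trapezoid, 8 panels, h=0.3500): 0.757658
T(1,1) = 0.602518 + (0.602518 − 0.238375)/3 = 0.723899
T(2,1) = 0.724597 + (0.724597 − 0.602518)/3 = 0.765290
T(3,1) = 0.757658 + (0.757658 − 0.724597)/3 = 0.768678
T(2,2) = 0.765290 + (0.765290 − 0.723899)/15 = 0.768049
T(3,2) = 0.768678 + (0.768678 − 0.765290)/15 = 0.768904
T(3,3) = 0.768904 + (0.768904 − 0.768049)/63 = 0.768918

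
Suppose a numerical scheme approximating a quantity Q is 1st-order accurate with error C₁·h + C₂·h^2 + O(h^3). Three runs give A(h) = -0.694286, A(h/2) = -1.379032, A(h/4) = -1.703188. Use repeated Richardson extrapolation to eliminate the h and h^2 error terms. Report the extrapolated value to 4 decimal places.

First eliminate the h term (factor 2^1 = 2):
  B₁ = (2·(-1.379032) − (-0.694286))/1 = -2.063778
  B₂ = (2·(-1.703188) − (-1.379032))/1 = -2.027344
Then eliminate the h^2 term (factor 2^2 = 4):
  (4·(-2.027344) − (-2.063778))/3 = -2.015199

-2.0152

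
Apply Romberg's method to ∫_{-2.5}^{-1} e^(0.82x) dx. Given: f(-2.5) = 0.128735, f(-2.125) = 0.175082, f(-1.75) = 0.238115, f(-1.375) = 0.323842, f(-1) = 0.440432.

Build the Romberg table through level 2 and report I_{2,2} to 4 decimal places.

I_{0,0} (trapezoid, 1 panel, h=1.5000): 0.426875
I_{1,0} (trapezoid, 2 panels, h=0.7500): 0.392024
I_{2,0} (trapezoid, 4 panels, h=0.3750): 0.383108
I_{1,1} = 0.392024 + (0.392024 − 0.426875)/3 = 0.380407
I_{2,1} = 0.383108 + (0.383108 − 0.392024)/3 = 0.380136
I_{2,2} = 0.380136 + (0.380136 − 0.380407)/15 = 0.380118

0.3801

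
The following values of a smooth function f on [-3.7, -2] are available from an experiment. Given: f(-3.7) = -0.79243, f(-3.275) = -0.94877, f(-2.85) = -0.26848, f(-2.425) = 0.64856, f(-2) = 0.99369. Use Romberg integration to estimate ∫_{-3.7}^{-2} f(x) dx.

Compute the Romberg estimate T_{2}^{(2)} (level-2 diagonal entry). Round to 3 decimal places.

-0.216

T_{0}^{(0)} (trapezoid, 1 panel, h=1.7000): 0.17107
T_{1}^{(0)} (trapezoid, 2 panels, h=0.8500): -0.14267
T_{2}^{(0)} (trapezoid, 4 panels, h=0.4250): -0.19893
T_{1}^{(1)} = -0.14267 + (-0.14267 − 0.17107)/3 = -0.24725
T_{2}^{(1)} = -0.19893 + (-0.19893 − (-0.14267))/3 = -0.21768
T_{2}^{(2)} = -0.21768 + (-0.21768 − (-0.24725))/15 = -0.21571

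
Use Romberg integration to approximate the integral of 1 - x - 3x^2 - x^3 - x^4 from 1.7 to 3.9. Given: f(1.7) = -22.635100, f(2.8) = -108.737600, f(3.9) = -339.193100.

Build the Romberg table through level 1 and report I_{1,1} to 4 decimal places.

-292.1522

I_{0,0} (trapezoid, 1 panel, h=2.2000): -398.011020
I_{1,0} (trapezoid, 2 panels, h=1.1000): -318.616870
I_{1,1} = -318.616870 + (-318.616870 − (-398.011020))/3 = -292.152153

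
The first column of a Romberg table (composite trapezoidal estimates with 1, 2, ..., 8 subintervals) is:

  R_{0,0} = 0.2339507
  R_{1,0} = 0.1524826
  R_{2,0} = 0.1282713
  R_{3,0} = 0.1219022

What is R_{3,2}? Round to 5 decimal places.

0.11975

Richardson extrapolation on the trapezoidal column (denominator 4−1=3):
R_{2,1} = 0.1282713 + (0.1282713 − 0.1524826)/3 = 0.1202009
R_{3,1} = (4·0.1219022 − 0.1282713) / 3 = 0.1197792
R_{3,2} = (16·0.1197792 − 0.1202009) / 15 = 0.1197511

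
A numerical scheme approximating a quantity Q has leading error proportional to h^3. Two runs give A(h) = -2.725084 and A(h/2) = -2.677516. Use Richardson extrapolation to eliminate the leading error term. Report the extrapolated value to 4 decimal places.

The leading error scales as h^3; refining by a factor of 2 reduces it by 2^3 = 8.
Extrapolated value = (8·A(h/2) − A(h)) / (8 − 1)
= (8·(-2.677516) − (-2.725084)) / 7
= -18.695044 / 7 = -2.670721

-2.6707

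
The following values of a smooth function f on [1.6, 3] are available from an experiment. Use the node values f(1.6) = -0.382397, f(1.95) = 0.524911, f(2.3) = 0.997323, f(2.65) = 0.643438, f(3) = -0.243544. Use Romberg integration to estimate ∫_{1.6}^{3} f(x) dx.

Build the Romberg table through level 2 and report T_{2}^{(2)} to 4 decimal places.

T_{0}^{(0)} (trapezoid, 1 panel, h=1.4000): -0.438159
T_{1}^{(0)} (trapezoid, 2 panels, h=0.7000): 0.479047
T_{2}^{(0)} (trapezoid, 4 panels, h=0.3500): 0.648446
T_{1}^{(1)} = 0.479047 + (0.479047 − (-0.438159))/3 = 0.784782
T_{2}^{(1)} = 0.648446 + (0.648446 − 0.479047)/3 = 0.704912
T_{2}^{(2)} = 0.704912 + (0.704912 − 0.784782)/15 = 0.699587

0.6996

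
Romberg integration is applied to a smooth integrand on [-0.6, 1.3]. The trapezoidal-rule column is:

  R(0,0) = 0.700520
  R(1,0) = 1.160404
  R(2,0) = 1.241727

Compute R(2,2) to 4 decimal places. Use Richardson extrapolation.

1.2658

Richardson extrapolation on the trapezoidal column (denominator 4−1=3):
R(1,1) = 1.160404 + (1.160404 − 0.700520)/3 = 1.313699
R(2,1) = 1.241727 + (1.241727 − 1.160404)/3 = 1.268835
R(2,2) = (16·1.268835 − 1.313699) / 15 = 1.265844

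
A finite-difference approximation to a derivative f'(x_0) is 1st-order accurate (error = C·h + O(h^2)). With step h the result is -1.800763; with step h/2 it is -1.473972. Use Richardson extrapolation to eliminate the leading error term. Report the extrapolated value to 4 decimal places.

The leading error scales as h; refining by a factor of 2 reduces it by 2^1 = 2.
Extrapolated value = (2·A(h/2) − A(h)) / (2 − 1)
= (2·(-1.473972) − (-1.800763)) / 1
= -1.147181 / 1 = -1.147181

-1.1472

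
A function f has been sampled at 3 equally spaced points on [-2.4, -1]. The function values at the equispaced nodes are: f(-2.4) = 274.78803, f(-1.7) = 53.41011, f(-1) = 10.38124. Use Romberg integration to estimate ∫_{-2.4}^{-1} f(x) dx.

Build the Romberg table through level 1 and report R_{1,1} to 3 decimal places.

R_{0,0} (trapezoid, 1 panel, h=1.4000): 199.61849
R_{1,0} (trapezoid, 2 panels, h=0.7000): 137.19632
R_{1,1} = 137.19632 + (137.19632 − 199.61849)/3 = 116.38893

116.389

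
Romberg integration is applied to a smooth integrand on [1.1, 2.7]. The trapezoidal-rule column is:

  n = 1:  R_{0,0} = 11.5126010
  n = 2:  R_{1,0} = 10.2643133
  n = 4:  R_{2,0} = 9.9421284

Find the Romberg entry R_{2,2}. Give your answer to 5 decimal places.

9.83383

R_{1,1} = 10.2643133 + (10.2643133 − 11.5126010)/3 = 9.8482174
R_{2,1} = (4·9.9421284 − 10.2643133) / 3 = 9.8347334
R_{2,2} = (16·9.8347334 − 9.8482174) / 15 = 9.8338345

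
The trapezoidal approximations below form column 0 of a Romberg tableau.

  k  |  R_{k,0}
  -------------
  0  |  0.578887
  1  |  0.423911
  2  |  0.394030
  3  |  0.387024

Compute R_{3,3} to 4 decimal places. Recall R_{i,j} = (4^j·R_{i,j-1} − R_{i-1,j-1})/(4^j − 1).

0.3847

Richardson extrapolation on the trapezoidal column (denominator 4−1=3):
R_{1,1} = (4·0.423911 − 0.578887) / 3 = 0.372252
R_{2,1} = (4·0.394030 − 0.423911) / 3 = 0.384070
R_{3,1} = 0.387024 + (0.387024 − 0.394030)/3 = 0.384689
R_{2,2} = (16·0.384070 − 0.372252) / 15 = 0.384858
R_{3,2} = 0.384689 + (0.384689 − 0.384070)/15 = 0.384730
R_{3,3} = (64·0.384730 − 0.384858) / 63 = 0.384728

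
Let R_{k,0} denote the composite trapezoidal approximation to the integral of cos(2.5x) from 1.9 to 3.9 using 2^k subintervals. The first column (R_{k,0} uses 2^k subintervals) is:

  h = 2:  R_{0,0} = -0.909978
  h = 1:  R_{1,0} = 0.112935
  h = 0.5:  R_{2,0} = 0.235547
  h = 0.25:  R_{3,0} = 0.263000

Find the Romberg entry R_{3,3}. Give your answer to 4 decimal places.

0.2720

Richardson extrapolation on the trapezoidal column (denominator 4−1=3):
R_{1,1} = (4·0.112935 − (-0.909978)) / 3 = 0.453906
R_{2,1} = 0.235547 + (0.235547 − 0.112935)/3 = 0.276418
R_{3,1} = (4·0.263000 − 0.235547) / 3 = 0.272151
R_{2,2} = (16·0.276418 − 0.453906) / 15 = 0.264585
R_{3,2} = 0.272151 + (0.272151 − 0.276418)/15 = 0.271867
R_{3,3} = (64·0.271867 − 0.264585) / 63 = 0.271983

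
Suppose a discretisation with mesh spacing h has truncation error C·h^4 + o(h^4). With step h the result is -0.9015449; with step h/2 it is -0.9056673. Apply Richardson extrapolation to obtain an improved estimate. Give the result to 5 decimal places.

The leading error scales as h^4; refining by a factor of 2 reduces it by 2^4 = 16.
Extrapolated value = (16·A(h/2) − A(h)) / (16 − 1)
= (16·(-0.9056673) − (-0.9015449)) / 15
= -13.5891319 / 15 = -0.9059421

-0.90594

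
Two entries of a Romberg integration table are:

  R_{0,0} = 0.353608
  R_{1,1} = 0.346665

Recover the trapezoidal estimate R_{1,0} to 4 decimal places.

0.3484

From R_{1,1} = (4·R_{1,0} − R_{0,0})/3, solve for R_{1,0}:
4·R_{1,0} = 3·0.346665 + 0.353608 = 1.393603
R_{1,0} = 0.348401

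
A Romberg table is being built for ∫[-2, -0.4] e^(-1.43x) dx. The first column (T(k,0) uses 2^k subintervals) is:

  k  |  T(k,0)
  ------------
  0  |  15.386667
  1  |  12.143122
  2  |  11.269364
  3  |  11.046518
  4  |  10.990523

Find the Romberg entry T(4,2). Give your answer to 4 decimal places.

10.9718

Richardson extrapolation on the trapezoidal column (denominator 4−1=3):
T(3,1) = 11.046518 + (11.046518 − 11.269364)/3 = 10.972236
T(4,1) = (4·10.990523 − 11.046518) / 3 = 10.971858
T(4,2) = (16·10.971858 − 10.972236) / 15 = 10.971833
(Column j=1 coincides with Simpson's rule on the same nodes.)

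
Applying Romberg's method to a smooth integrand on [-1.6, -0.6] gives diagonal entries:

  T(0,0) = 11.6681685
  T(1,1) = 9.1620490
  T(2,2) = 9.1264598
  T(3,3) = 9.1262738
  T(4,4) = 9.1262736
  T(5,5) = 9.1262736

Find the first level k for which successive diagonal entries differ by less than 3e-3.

k = 3

|T(1,1) − T(0,0)| = 2.5061195 ≥ 3e-3
|T(2,2) − T(1,1)| = 0.0355892 ≥ 3e-3
|T(3,3) − T(2,2)| = 0.0001860 < 3e-3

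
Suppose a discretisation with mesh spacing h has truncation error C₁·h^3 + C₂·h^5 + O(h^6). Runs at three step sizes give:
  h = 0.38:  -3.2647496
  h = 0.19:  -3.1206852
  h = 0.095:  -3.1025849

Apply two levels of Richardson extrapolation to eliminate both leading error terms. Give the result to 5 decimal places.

First eliminate the h^3 term (factor 2^3 = 8):
  B₁ = (8·(-3.1206852) − (-3.2647496))/7 = -3.1001046
  B₂ = (8·(-3.1025849) − (-3.1206852))/7 = -3.0999991
Then eliminate the h^5 term (factor 2^5 = 32):
  (32·(-3.0999991) − (-3.1001046))/31 = -3.0999957

-3.10000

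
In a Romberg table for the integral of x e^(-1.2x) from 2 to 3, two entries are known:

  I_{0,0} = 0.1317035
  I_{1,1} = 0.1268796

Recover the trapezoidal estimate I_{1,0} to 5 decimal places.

From I_{1,1} = (4·I_{1,0} − I_{0,0})/3, solve for I_{1,0}:
4·I_{1,0} = 3·0.1268796 + 0.1317035 = 0.5123423
I_{1,0} = 0.1280856

0.12809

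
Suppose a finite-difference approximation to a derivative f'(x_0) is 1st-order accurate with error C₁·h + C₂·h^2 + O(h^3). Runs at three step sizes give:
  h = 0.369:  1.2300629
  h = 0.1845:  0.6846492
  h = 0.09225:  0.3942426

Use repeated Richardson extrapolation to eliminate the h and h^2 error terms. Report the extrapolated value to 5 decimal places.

First eliminate the h term (factor 2^1 = 2):
  B₁ = (2·0.6846492 − 1.2300629)/1 = 0.1392355
  B₂ = (2·0.3942426 − 0.6846492)/1 = 0.1038360
Then eliminate the h^2 term (factor 2^2 = 4):
  (4·0.1038360 − 0.1392355)/3 = 0.0920362

0.09204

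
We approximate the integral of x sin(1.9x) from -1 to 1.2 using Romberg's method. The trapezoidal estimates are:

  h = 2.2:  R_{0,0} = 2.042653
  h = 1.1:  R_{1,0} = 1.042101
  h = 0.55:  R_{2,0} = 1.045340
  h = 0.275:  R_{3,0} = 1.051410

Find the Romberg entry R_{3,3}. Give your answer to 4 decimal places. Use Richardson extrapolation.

1.0537

Richardson extrapolation on the trapezoidal column (denominator 4−1=3):
R_{1,1} = 1.042101 + (1.042101 − 2.042653)/3 = 0.708584
R_{2,1} = (4·1.045340 − 1.042101) / 3 = 1.046420
R_{3,1} = 1.051410 + (1.051410 − 1.045340)/3 = 1.053433
R_{2,2} = (16·1.046420 − 0.708584) / 15 = 1.068942
R_{3,2} = (16·1.053433 − 1.046420) / 15 = 1.053901
R_{3,3} = 1.053901 + (1.053901 − 1.068942)/63 = 1.053662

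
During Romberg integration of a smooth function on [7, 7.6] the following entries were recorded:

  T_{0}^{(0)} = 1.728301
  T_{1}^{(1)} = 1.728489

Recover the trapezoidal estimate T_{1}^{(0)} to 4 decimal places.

From T_{1}^{(1)} = (4·T_{1}^{(0)} − T_{0}^{(0)})/3, solve for T_{1}^{(0)}:
4·T_{1}^{(0)} = 3·1.728489 + 1.728301 = 6.913768
T_{1}^{(0)} = 1.728442

1.7284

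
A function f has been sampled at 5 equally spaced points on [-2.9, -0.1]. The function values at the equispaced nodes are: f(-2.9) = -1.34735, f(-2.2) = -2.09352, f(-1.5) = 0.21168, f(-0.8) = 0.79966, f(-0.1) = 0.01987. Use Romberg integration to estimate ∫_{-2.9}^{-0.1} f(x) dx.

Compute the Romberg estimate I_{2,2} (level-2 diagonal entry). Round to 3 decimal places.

-1.498

I_{0,0} (trapezoid, 1 panel, h=2.8000): -1.85847
I_{1,0} (trapezoid, 2 panels, h=1.4000): -0.63288
I_{2,0} (trapezoid, 4 panels, h=0.7000): -1.22214
I_{1,1} = -0.63288 + (-0.63288 − (-1.85847))/3 = -0.22435
I_{2,1} = -1.22214 + (-1.22214 − (-0.63288))/3 = -1.41856
I_{2,2} = -1.41856 + (-1.41856 − (-0.22435))/15 = -1.49817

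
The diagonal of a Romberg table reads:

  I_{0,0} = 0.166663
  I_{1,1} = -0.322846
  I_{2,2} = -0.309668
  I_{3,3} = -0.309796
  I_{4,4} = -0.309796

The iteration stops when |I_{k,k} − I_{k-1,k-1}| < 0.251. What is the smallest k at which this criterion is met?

k = 2

|I_{1,1} − I_{0,0}| = 0.489509 ≥ 0.251
|I_{2,2} − I_{1,1}| = 0.013178 < 0.251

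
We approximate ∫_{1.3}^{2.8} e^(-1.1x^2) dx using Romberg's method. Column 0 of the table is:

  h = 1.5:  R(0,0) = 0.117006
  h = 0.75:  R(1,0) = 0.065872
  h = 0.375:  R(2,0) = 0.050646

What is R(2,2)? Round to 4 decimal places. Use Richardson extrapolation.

Richardson extrapolation on the trapezoidal column (denominator 4−1=3):
R(1,1) = (4·0.065872 − 0.117006) / 3 = 0.048827
R(2,1) = (4·0.050646 − 0.065872) / 3 = 0.045571
R(2,2) = (16·0.045571 − 0.048827) / 15 = 0.045354
(Column j=1 coincides with Simpson's rule on the same nodes.)

0.0454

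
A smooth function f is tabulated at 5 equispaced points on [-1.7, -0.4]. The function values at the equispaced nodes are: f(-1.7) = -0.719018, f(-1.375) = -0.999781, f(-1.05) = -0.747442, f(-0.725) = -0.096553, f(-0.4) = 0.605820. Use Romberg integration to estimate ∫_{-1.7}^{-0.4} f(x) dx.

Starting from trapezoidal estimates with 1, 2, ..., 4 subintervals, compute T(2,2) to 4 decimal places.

T(0,0) (trapezoid, 1 panel, h=1.3000): -0.073579
T(1,0) (trapezoid, 2 panels, h=0.6500): -0.522627
T(2,0) (trapezoid, 4 panels, h=0.3250): -0.617622
T(1,1) = -0.522627 + (-0.522627 − (-0.073579))/3 = -0.672310
T(2,1) = -0.617622 + (-0.617622 − (-0.522627))/3 = -0.649287
T(2,2) = -0.649287 + (-0.649287 − (-0.672310))/15 = -0.647752

-0.6478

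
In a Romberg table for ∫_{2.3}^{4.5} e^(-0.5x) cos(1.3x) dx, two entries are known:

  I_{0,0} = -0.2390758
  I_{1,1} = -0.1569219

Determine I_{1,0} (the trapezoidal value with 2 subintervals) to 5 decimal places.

-0.17746

From I_{1,1} = (4·I_{1,0} − I_{0,0})/3, solve for I_{1,0}:
4·I_{1,0} = 3·(-0.1569219) + (-0.2390758) = -0.7098415
I_{1,0} = -0.1774604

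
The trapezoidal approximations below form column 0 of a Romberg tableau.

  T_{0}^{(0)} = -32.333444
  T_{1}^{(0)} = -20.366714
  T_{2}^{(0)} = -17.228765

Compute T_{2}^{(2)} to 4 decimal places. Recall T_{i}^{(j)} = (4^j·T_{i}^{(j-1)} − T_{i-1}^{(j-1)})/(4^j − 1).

-16.1698

T_{1}^{(1)} = (4·(-20.366714) − (-32.333444)) / 3 = -16.377804
T_{2}^{(1)} = -17.228765 + (-17.228765 − (-20.366714))/3 = -16.182782
T_{2}^{(2)} = (16·(-16.182782) − (-16.377804)) / 15 = -16.169781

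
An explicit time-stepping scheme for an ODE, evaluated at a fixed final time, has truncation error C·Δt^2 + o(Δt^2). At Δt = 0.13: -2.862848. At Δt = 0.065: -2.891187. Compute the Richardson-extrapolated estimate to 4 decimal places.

The leading error scales as Δt^2; refining by a factor of 2 reduces it by 2^2 = 4.
Extrapolated value = (4·A(Δt/2) − A(Δt)) / (4 − 1)
= (4·(-2.891187) − (-2.862848)) / 3
= -8.701900 / 3 = -2.900633

-2.9006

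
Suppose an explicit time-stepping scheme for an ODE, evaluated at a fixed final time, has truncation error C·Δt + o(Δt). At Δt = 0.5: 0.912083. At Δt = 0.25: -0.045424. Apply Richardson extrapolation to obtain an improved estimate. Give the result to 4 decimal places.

-1.0029

Extrapolated value = (2·A(Δt/2) − A(Δt)) / (2 − 1)
= (2·(-0.045424) − 0.912083) / 1
= -1.002931 / 1 = -1.002931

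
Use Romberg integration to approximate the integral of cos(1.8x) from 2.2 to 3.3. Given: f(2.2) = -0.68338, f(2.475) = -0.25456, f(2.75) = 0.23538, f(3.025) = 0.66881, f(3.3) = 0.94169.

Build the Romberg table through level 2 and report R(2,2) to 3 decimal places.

R(0,0) (trapezoid, 1 panel, h=1.1000): 0.14207
R(1,0) (trapezoid, 2 panels, h=0.5500): 0.20049
R(2,0) (trapezoid, 4 panels, h=0.2750): 0.21417
R(1,1) = 0.20049 + (0.20049 − 0.14207)/3 = 0.21996
R(2,1) = 0.21417 + (0.21417 − 0.20049)/3 = 0.21873
R(2,2) = 0.21873 + (0.21873 − 0.21996)/15 = 0.21865

0.219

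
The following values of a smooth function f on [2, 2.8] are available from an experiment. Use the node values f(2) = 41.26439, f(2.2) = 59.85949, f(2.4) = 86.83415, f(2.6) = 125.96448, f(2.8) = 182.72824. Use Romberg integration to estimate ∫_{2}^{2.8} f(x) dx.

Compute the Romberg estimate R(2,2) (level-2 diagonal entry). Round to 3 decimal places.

76.056

R(0,0) (trapezoid, 1 panel, h=0.8000): 89.59705
R(1,0) (trapezoid, 2 panels, h=0.4000): 79.53219
R(2,0) (trapezoid, 4 panels, h=0.2000): 76.93089
R(1,1) = 79.53219 + (79.53219 − 89.59705)/3 = 76.17724
R(2,1) = 76.93089 + (76.93089 − 79.53219)/3 = 76.06379
R(2,2) = 76.06379 + (76.06379 − 76.17724)/15 = 76.05623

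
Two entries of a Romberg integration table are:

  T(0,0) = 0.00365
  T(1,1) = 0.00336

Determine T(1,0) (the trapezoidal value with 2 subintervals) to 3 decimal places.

From T(1,1) = (4·T(1,0) − T(0,0))/3, solve for T(1,0):
4·T(1,0) = 3·0.00336 + 0.00365 = 0.01373
T(1,0) = 0.00343

0.003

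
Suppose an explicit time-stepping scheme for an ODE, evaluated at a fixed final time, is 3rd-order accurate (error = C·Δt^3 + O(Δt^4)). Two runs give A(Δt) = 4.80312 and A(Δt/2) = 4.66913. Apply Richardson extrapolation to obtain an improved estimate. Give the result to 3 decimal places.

Extrapolated value = (8·A(Δt/2) − A(Δt)) / (8 − 1)
= (8·4.66913 − 4.80312) / 7
= 32.54992 / 7 = 4.64999

4.650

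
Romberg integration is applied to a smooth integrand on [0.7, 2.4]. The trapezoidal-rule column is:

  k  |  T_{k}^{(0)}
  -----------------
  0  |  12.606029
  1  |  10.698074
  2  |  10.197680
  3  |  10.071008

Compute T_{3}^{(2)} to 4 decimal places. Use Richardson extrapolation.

T_{2}^{(1)} = (4·10.197680 − 10.698074) / 3 = 10.030882
T_{3}^{(1)} = (4·10.071008 − 10.197680) / 3 = 10.028784
T_{3}^{(2)} = 10.028784 + (10.028784 − 10.030882)/15 = 10.028644

10.0286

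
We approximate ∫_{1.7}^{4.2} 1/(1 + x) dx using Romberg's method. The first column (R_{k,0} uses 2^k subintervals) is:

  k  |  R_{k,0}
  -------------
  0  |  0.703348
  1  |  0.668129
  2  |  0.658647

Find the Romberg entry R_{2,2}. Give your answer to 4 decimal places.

0.6554

Richardson extrapolation on the trapezoidal column (denominator 4−1=3):
R_{1,1} = 0.668129 + (0.668129 − 0.703348)/3 = 0.656389
R_{2,1} = 0.658647 + (0.658647 − 0.668129)/3 = 0.655486
R_{2,2} = (16·0.655486 − 0.656389) / 15 = 0.655426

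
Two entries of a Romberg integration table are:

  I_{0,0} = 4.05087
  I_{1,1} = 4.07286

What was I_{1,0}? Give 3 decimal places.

From I_{1,1} = (4·I_{1,0} − I_{0,0})/3, solve for I_{1,0}:
4·I_{1,0} = 3·4.07286 + 4.05087 = 16.26945
I_{1,0} = 4.06736

4.067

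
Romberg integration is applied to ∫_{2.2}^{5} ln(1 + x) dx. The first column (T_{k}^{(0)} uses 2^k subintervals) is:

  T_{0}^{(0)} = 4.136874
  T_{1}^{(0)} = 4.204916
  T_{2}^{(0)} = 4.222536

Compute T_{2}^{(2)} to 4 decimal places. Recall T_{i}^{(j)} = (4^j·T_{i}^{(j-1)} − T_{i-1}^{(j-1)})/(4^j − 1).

Richardson extrapolation on the trapezoidal column (denominator 4−1=3):
T_{1}^{(1)} = 4.204916 + (4.204916 − 4.136874)/3 = 4.227597
T_{2}^{(1)} = 4.222536 + (4.222536 − 4.204916)/3 = 4.228409
T_{2}^{(2)} = 4.228409 + (4.228409 − 4.227597)/15 = 4.228463

4.2285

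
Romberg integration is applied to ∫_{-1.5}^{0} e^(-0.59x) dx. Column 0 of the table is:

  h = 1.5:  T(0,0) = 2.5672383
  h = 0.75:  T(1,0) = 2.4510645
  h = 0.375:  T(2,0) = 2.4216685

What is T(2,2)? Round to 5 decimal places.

2.41184

T(1,1) = (4·2.4510645 − 2.5672383) / 3 = 2.4123399
T(2,1) = (4·2.4216685 − 2.4510645) / 3 = 2.4118698
T(2,2) = (16·2.4118698 − 2.4123399) / 15 = 2.4118385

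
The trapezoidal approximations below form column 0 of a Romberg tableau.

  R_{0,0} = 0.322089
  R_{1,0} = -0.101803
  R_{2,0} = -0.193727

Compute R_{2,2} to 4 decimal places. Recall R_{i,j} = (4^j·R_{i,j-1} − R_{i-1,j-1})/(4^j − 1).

-0.2231

Richardson extrapolation on the trapezoidal column (denominator 4−1=3):
R_{1,1} = (4·(-0.101803) − 0.322089) / 3 = -0.243100
R_{2,1} = (4·(-0.193727) − (-0.101803)) / 3 = -0.224368
R_{2,2} = -0.224368 + (-0.224368 − (-0.243100))/15 = -0.223119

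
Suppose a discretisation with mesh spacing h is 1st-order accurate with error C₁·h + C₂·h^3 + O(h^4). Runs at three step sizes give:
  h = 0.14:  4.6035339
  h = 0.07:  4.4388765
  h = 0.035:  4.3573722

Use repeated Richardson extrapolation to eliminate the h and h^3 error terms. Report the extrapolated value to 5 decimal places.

4.27610

First eliminate the h term (factor 2^1 = 2):
  B₁ = (2·4.4388765 − 4.6035339)/1 = 4.2742191
  B₂ = (2·4.3573722 − 4.4388765)/1 = 4.2758679
Then eliminate the h^3 term (factor 2^3 = 8):
  (8·4.2758679 − 4.2742191)/7 = 4.2761034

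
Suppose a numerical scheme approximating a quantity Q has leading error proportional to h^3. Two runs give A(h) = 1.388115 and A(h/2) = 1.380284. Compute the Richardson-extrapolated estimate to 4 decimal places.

1.3792

Extrapolated value = (8·A(h/2) − A(h)) / (8 − 1)
= (8·1.380284 − 1.388115) / 7
= 9.654157 / 7 = 1.379165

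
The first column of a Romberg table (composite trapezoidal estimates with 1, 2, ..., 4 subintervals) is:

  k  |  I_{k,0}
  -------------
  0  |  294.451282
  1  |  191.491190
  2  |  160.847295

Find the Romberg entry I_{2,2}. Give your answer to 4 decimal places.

I_{1,1} = 191.491190 + (191.491190 − 294.451282)/3 = 157.171159
I_{2,1} = 160.847295 + (160.847295 − 191.491190)/3 = 150.632663
I_{2,2} = (16·150.632663 − 157.171159) / 15 = 150.196763
(Column j=1 coincides with Simpson's rule on the same nodes.)

150.1968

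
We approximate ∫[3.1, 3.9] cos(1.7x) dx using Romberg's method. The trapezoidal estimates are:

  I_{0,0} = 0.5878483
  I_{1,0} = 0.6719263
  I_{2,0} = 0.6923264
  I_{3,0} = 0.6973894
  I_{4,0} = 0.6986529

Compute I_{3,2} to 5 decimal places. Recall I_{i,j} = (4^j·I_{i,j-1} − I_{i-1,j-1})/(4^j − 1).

I_{2,1} = (4·0.6923264 − 0.6719263) / 3 = 0.6991264
I_{3,1} = 0.6973894 + (0.6973894 − 0.6923264)/3 = 0.6990771
I_{3,2} = 0.6990771 + (0.6990771 − 0.6991264)/15 = 0.6990738

0.69907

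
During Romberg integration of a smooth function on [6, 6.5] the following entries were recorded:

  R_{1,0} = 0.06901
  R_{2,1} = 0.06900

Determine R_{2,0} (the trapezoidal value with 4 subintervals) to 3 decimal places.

0.069

From R_{2,1} = (4·R_{2,0} − R_{1,0})/3, solve for R_{2,0}:
4·R_{2,0} = 3·0.06900 + 0.06901 = 0.27601
R_{2,0} = 0.06900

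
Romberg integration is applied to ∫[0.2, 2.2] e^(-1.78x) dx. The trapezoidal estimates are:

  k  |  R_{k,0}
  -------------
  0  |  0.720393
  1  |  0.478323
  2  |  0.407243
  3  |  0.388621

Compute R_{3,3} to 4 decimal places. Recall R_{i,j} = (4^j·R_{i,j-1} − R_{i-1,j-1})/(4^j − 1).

R_{1,1} = (4·0.478323 − 0.720393) / 3 = 0.397633
R_{2,1} = 0.407243 + (0.407243 − 0.478323)/3 = 0.383550
R_{3,1} = 0.388621 + (0.388621 − 0.407243)/3 = 0.382414
R_{2,2} = (16·0.383550 − 0.397633) / 15 = 0.382611
R_{3,2} = 0.382414 + (0.382414 − 0.383550)/15 = 0.382338
R_{3,3} = 0.382338 + (0.382338 − 0.382611)/63 = 0.382334

0.3823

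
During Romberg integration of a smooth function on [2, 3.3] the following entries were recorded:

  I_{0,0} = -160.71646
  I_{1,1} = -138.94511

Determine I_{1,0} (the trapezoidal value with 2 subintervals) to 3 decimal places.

From I_{1,1} = (4·I_{1,0} − I_{0,0})/3, solve for I_{1,0}:
4·I_{1,0} = 3·(-138.94511) + (-160.71646) = -577.55179
I_{1,0} = -144.38795

-144.388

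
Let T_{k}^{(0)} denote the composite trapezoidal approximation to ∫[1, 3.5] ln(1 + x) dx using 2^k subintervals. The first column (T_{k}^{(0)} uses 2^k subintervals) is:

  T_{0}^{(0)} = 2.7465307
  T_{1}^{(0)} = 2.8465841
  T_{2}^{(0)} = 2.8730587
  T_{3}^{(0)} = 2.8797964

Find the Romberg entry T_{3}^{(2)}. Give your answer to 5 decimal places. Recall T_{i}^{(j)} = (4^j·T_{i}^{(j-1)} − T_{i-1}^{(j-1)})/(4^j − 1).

2.88205

Richardson extrapolation on the trapezoidal column (denominator 4−1=3):
T_{2}^{(1)} = (4·2.8730587 − 2.8465841) / 3 = 2.8818836
T_{3}^{(1)} = 2.8797964 + (2.8797964 − 2.8730587)/3 = 2.8820423
T_{3}^{(2)} = (16·2.8820423 − 2.8818836) / 15 = 2.8820529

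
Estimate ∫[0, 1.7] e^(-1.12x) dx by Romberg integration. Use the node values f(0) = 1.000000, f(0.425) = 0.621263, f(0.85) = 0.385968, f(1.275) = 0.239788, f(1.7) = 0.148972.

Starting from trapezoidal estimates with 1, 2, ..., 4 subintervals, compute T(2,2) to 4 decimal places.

0.7599

T(0,0) (trapezoid, 1 panel, h=1.7000): 0.976626
T(1,0) (trapezoid, 2 panels, h=0.8500): 0.816386
T(2,0) (trapezoid, 4 panels, h=0.4250): 0.774140
T(1,1) = 0.816386 + (0.816386 − 0.976626)/3 = 0.762973
T(2,1) = 0.774140 + (0.774140 − 0.816386)/3 = 0.760058
T(2,2) = 0.760058 + (0.760058 − 0.762973)/15 = 0.759864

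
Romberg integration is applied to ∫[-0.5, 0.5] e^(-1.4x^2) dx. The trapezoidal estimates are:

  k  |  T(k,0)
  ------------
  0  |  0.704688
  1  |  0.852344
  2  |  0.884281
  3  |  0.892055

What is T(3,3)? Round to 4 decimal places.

0.8946

Richardson extrapolation on the trapezoidal column (denominator 4−1=3):
T(1,1) = (4·0.852344 − 0.704688) / 3 = 0.901563
T(2,1) = (4·0.884281 − 0.852344) / 3 = 0.894927
T(3,1) = 0.892055 + (0.892055 − 0.884281)/3 = 0.894646
T(2,2) = 0.894927 + (0.894927 − 0.901563)/15 = 0.894485
T(3,2) = (16·0.894646 − 0.894927) / 15 = 0.894627
T(3,3) = 0.894627 + (0.894627 − 0.894485)/63 = 0.894629
(Column j=1 coincides with Simpson's rule on the same nodes.)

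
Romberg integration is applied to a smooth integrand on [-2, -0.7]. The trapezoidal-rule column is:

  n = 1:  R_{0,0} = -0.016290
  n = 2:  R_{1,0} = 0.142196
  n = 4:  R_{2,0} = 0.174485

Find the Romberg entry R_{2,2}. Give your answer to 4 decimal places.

Richardson extrapolation on the trapezoidal column (denominator 4−1=3):
R_{1,1} = 0.142196 + (0.142196 − (-0.016290))/3 = 0.195025
R_{2,1} = (4·0.174485 − 0.142196) / 3 = 0.185248
R_{2,2} = 0.185248 + (0.185248 − 0.195025)/15 = 0.184596

0.1846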